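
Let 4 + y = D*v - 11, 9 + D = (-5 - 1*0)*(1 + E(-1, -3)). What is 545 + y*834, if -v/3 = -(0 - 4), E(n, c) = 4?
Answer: 328307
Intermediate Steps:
v = -12 (v = -(-3)*(0 - 4) = -(-3)*(-4) = -3*4 = -12)
D = -34 (D = -9 + (-5 - 1*0)*(1 + 4) = -9 + (-5 + 0)*5 = -9 - 5*5 = -9 - 25 = -34)
y = 393 (y = -4 + (-34*(-12) - 11) = -4 + (408 - 11) = -4 + 397 = 393)
545 + y*834 = 545 + 393*834 = 545 + 327762 = 328307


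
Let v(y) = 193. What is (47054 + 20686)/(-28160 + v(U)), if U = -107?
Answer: -67740/27967 ≈ -2.4221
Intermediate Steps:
(47054 + 20686)/(-28160 + v(U)) = (47054 + 20686)/(-28160 + 193) = 67740/(-27967) = 67740*(-1/27967) = -67740/27967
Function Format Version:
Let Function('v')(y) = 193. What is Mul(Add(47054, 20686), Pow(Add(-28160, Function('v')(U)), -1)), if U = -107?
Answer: Rational(-67740, 27967) ≈ -2.4221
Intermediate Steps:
Mul(Add(47054, 20686), Pow(Add(-28160, Function('v')(U)), -1)) = Mul(Add(47054, 20686), Pow(Add(-28160, 193), -1)) = Mul(67740, Pow(-27967, -1)) = Mul(67740, Rational(-1, 27967)) = Rational(-67740, 27967)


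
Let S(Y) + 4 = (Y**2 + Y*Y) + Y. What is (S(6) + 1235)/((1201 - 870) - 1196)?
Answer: -1309/865 ≈ -1.5133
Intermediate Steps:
S(Y) = -4 + Y + 2*Y**2 (S(Y) = -4 + ((Y**2 + Y*Y) + Y) = -4 + ((Y**2 + Y**2) + Y) = -4 + (2*Y**2 + Y) = -4 + (Y + 2*Y**2) = -4 + Y + 2*Y**2)
(S(6) + 1235)/((1201 - 870) - 1196) = ((-4 + 6 + 2*6**2) + 1235)/((1201 - 870) - 1196) = ((-4 + 6 + 2*36) + 1235)/(331 - 1196) = ((-4 + 6 + 72) + 1235)/(-865) = (74 + 1235)*(-1/865) = 1309*(-1/865) = -1309/865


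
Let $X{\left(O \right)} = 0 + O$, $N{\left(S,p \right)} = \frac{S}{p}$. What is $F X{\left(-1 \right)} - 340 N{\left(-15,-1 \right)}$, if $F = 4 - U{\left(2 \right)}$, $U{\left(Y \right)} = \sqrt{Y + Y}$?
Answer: $-5102$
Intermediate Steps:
$U{\left(Y \right)} = \sqrt{2} \sqrt{Y}$ ($U{\left(Y \right)} = \sqrt{2 Y} = \sqrt{2} \sqrt{Y}$)
$X{\left(O \right)} = O$
$F = 2$ ($F = 4 - \sqrt{2} \sqrt{2} = 4 - 2 = 2$)
$F X{\left(-1 \right)} - 340 N{\left(-15,-1 \right)} = 2 \left(-1\right) - 340 \left(- \frac{15}{-1}\right) = -2 - 340 \left(\left(-15\right) \left(-1\right)\right) = -2 - 5100 = -5102$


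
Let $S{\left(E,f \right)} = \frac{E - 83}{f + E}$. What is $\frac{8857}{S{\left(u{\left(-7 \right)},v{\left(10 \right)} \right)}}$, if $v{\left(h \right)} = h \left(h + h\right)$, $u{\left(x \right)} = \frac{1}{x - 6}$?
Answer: $- \frac{23019343}{1080} \approx -21314.0$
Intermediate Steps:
$u{\left(x \right)} = \frac{1}{-6 + x}$
$v{\left(h \right)} = 2 h^{2}$ ($v{\left(h \right)} = h 2 h = 2 h^{2}$)
$S{\left(E,f \right)} = \frac{-83 + E}{E + f}$
$\frac{8857}{S{\left(u{\left(-7 \right)},v{\left(10 \right)} \right)}} = \frac{8857}{\frac{1}{\frac{1}{-6 - 7} + 2 \cdot 10^{2}} \left(-83 + \frac{1}{-6 - 7}\right)} = \frac{8857}{\frac{1}{\frac{1}{-13} + 2 \cdot 100} \left(-83 + \frac{1}{-13}\right)} = \frac{8857}{\frac{1}{- \frac{1}{13} + 200} \left(-83 - \frac{1}{13}\right)} = \frac{8857}{\frac{1}{\frac{2599}{13}} \left(- \frac{1080}{13}\right)} = \frac{8857}{\frac{13}{2599} \left(- \frac{1080}{13}\right)} = \frac{8857}{- \frac{1080}{2599}} = 8857 \left(- \frac{2599}{1080}\right) = - \frac{23019343}{1080}$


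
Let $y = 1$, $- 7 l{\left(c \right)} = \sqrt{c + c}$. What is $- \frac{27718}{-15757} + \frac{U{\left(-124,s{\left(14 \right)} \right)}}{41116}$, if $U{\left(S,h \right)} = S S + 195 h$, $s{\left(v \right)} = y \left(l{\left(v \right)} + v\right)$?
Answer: $\frac{712474765}{323932406} - \frac{195 \sqrt{7}}{143906} \approx 2.1959$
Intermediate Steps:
$l{\left(c \right)} = - \frac{\sqrt{2} \sqrt{c}}{7}$ ($l{\left(c \right)} = - \frac{\sqrt{c + c}}{7} = - \frac{\sqrt{2 c}}{7} = - \frac{\sqrt{2} \sqrt{c}}{7}$)
$s{\left(v \right)} = v - \frac{\sqrt{2} \sqrt{v}}{7}$ ($s{\left(v \right)} = 1 \left(- \frac{\sqrt{2} \sqrt{v}}{7} + v\right) = 1 \left(v - \frac{\sqrt{2} \sqrt{v}}{7}\right) = v - \frac{\sqrt{2} \sqrt{v}}{7}$)
$U{\left(S,h \right)} = S^{2} + 195 h$
$- \frac{27718}{-15757} + \frac{U{\left(-124,s{\left(14 \right)} \right)}}{41116} = - \frac{27718}{-15757} + \frac{\left(-124\right)^{2} + 195 \left(14 - \frac{\sqrt{2} \sqrt{14}}{7}\right)}{41116} = \left(-27718\right) \left(- \frac{1}{15757}\right) + \left(15376 + 195 \left(14 - \frac{2 \sqrt{7}}{7}\right)\right) \frac{1}{41116} = \frac{27718}{15757} + \left(15376 + \left(2730 - \frac{390 \sqrt{7}}{7}\right)\right) \frac{1}{41116} = \frac{27718}{15757} + \left(18106 - \frac{390 \sqrt{7}}{7}\right) \frac{1}{41116} = \frac{27718}{15757} + \left(\frac{9053}{20558} - \frac{195 \sqrt{7}}{143906}\right) = \frac{712474765}{323932406} - \frac{195 \sqrt{7}}{143906}$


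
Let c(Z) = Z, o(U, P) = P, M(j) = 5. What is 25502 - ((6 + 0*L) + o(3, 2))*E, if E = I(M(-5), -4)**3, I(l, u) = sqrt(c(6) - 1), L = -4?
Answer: 25502 - 40*sqrt(5) ≈ 25413.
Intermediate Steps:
I(l, u) = sqrt(5) (I(l, u) = sqrt(6 - 1) = sqrt(5))
E = 5*sqrt(5) (E = (sqrt(5))**3 = 5*sqrt(5) ≈ 11.180)
25502 - ((6 + 0*L) + o(3, 2))*E = 25502 - ((6 + 0*(-4)) + 2)*5*sqrt(5) = 25502 - ((6 + 0) + 2)*5*sqrt(5) = 25502 - (6 + 2)*5*sqrt(5) = 25502 - 8*5*sqrt(5) = 25502 - 40*sqrt(5)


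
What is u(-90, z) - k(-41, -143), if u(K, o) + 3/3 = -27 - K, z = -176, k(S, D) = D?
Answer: 205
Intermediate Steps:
u(K, o) = -28 - K (u(K, o) = -1 + (-27 - K) = -28 - K)
u(-90, z) - k(-41, -143) = (-28 - 1*(-90)) - 1*(-143) = (-28 + 90) + 143 = 62 + 143 = 205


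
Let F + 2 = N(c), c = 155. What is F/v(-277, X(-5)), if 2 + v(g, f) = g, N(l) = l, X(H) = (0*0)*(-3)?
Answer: -17/31 ≈ -0.54839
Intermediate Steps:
X(H) = 0 (X(H) = 0*(-3) = 0)
v(g, f) = -2 + g
F = 153 (F = -2 + 155 = 153)
F/v(-277, X(-5)) = 153/(-2 - 277) = 153/(-279) = 153*(-1/279) = -17/31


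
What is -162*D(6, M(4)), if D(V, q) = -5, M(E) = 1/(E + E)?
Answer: 810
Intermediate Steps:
M(E) = 1/(2*E)
-162*D(6, M(4)) = -162*(-5) = 810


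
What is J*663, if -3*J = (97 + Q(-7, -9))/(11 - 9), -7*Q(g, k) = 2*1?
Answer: -149617/14 ≈ -10687.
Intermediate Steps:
Q(g, k) = -2/7
J = -677/42 (J = -(97 - 2/7)/(3*(11 - 9)) = -677/(21*2) = -⅓*677/14 = -677/42 ≈ -16.119)
J*663 = -677/42*663 = -149617/14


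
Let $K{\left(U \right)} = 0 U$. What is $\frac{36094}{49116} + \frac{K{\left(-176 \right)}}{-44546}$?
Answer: $\frac{18047}{24558} \approx 0.73487$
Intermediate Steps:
$K{\left(U \right)} = 0$
$\frac{36094}{49116} + \frac{K{\left(-176 \right)}}{-44546} = \frac{36094}{49116} + \frac{0}{-44546} = 36094 \cdot \frac{1}{49116} + 0 \left(- \frac{1}{44546}\right) = \frac{18047}{24558} + 0 = \frac{18047}{24558}$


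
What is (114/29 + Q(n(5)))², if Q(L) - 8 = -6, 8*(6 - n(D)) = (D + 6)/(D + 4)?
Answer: 29584/841 ≈ 35.177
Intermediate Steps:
n(D) = 6 - (6 + D)/(8*(4 + D)) (n(D) = 6 - (D + 6)/(8*(D + 4)) = 6 - (6 + D)/(8*(4 + D)))
Q(L) = 2 (Q(L) = 8 - 6 = 2)
(114/29 + Q(n(5)))² = (114/29 + 2)² = (172/29)² = 29584/841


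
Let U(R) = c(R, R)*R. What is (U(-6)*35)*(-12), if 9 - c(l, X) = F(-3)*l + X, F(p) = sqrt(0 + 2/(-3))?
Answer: 37800 + 5040*I*sqrt(6) ≈ 37800.0 + 12345.0*I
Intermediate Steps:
F(p) = I*sqrt(6)/3 (F(p) = sqrt(0 + 2*(-1/3)) = sqrt(0 - 2/3) = sqrt(-2/3) = I*sqrt(6)/3)
c(l, X) = 9 - X - I*l*sqrt(6)/3 (c(l, X) = 9 - ((I*sqrt(6)/3)*l + X) = 9 - (I*l*sqrt(6)/3 + X) = 9 - (X + I*l*sqrt(6)/3) = 9 + (-X - I*l*sqrt(6)/3) = 9 - X - I*l*sqrt(6)/3)
U(R) = R*(9 - R - I*R*sqrt(6)/3) (U(R) = (9 - R - I*R*sqrt(6)/3)*R = R*(9 - R - I*R*sqrt(6)/3))
(U(-6)*35)*(-12) = (((1/3)*(-6)*(27 - 3*(-6) - 1*I*(-6)*sqrt(6)))*35)*(-12) = (((1/3)*(-6)*(27 + 18 + 6*I*sqrt(6)))*35)*(-12) = (((1/3)*(-6)*(45 + 6*I*sqrt(6)))*35)*(-12) = ((-90 - 12*I*sqrt(6))*35)*(-12) = (-3150 - 420*I*sqrt(6))*(-12) = 37800 + 5040*I*sqrt(6)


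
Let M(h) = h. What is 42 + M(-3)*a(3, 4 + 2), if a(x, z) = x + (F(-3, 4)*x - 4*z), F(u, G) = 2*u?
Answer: 159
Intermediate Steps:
a(x, z) = -5*x - 4*z (a(x, z) = x + ((2*(-3))*x - 4*z) = x + (-6*x - 4*z) = -5*x - 4*z)
42 + M(-3)*a(3, 4 + 2) = 42 - 3*(-5*3 - 4*(4 + 2)) = 42 - 3*(-15 - 4*6) = 42 - 3*(-15 - 24) = 42 - 3*(-39) = 42 + 117 = 159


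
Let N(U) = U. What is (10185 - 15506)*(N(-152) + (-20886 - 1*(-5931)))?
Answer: 80384347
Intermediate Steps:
(10185 - 15506)*(N(-152) + (-20886 - 1*(-5931))) = (10185 - 15506)*(-152 + (-20886 - 1*(-5931))) = -5321*(-152 + (-20886 + 5931)) = -5321*(-152 - 14955) = -5321*(-15107) = 80384347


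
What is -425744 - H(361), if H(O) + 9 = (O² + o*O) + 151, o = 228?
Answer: -638515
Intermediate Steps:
H(O) = 142 + O² + 228*O (H(O) = -9 + ((O² + 228*O) + 151) = -9 + (151 + O² + 228*O) = 142 + O² + 228*O)
-425744 - H(361) = -425744 - (142 + 361² + 228*361) = -425744 - (142 + 130321 + 82308) = -425744 - 1*212771 = -425744 - 212771 = -638515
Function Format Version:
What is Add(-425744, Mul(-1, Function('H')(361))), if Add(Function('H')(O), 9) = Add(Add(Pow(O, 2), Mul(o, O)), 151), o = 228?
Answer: -638515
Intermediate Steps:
Function('H')(O) = Add(142, Pow(O, 2), Mul(228, O)) (Function('H')(O) = Add(-9, Add(Add(Pow(O, 2), Mul(228, O)), 151)) = Add(-9, Add(151, Pow(O, 2), Mul(228, O))) = Add(142, Pow(O, 2), Mul(228, O)))
Add(-425744, Mul(-1, Function('H')(361))) = Add(-425744, Mul(-1, Add(142, Pow(361, 2), Mul(228, 361)))) = Add(-425744, Mul(-1, Add(142, 130321, 82308))) = Add(-425744, Mul(-1, 212771)) = Add(-425744, -212771) = -638515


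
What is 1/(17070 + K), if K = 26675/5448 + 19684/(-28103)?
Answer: 153105144/2614147217173 ≈ 5.8568e-5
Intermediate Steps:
K = 642409093/153105144 (K = 26675*(1/5448) + 19684*(-1/28103) = 26675/5448 - 19684/28103 = 642409093/153105144 ≈ 4.1959)
1/(17070 + K) = 1/(17070 + 642409093/153105144) = 1/(2614147217173/153105144) = 153105144/2614147217173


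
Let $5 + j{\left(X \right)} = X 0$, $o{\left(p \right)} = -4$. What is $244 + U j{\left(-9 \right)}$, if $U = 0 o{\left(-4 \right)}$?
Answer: $244$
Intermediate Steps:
$j{\left(X \right)} = -5$ ($j{\left(X \right)} = -5 + X 0 = -5 + 0 = -5$)
$U = 0$ ($U = 0 \left(-4\right) = 0$)
$244 + U j{\left(-9 \right)} = 244 + 0 \left(-5\right) = 244 + 0 = 244$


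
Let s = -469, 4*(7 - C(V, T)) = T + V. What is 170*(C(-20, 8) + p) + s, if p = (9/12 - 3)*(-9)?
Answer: 9347/2 ≈ 4673.5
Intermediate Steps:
C(V, T) = 7 - T/4 - V/4 (C(V, T) = 7 - (T + V)/4 = 7 + (-T/4 - V/4) = 7 - T/4 - V/4)
p = 81/4 (p = (9*(1/12) - 3)*(-9) = (¾ - 3)*(-9) = -9/4*(-9) = 81/4 ≈ 20.250)
170*(C(-20, 8) + p) + s = 170*((7 - ¼*8 - ¼*(-20)) + 81/4) - 469 = 170*((7 - 2 + 5) + 81/4) - 469 = 170*(10 + 81/4) - 469 = 170*(121/4) - 469 = 10285/2 - 469 = 9347/2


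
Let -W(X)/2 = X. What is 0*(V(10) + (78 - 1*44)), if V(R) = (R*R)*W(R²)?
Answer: 0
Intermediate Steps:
W(X) = -2*X
V(R) = -2*R⁴ (V(R) = (R*R)*(-2*R²) = R²*(-2*R²) = -2*R⁴)
0*(V(10) + (78 - 1*44)) = 0*(-2*10⁴ + (78 - 1*44)) = 0*(-2*10000 + (78 - 44)) = 0*(-20000 + 34) = 0*(-19966) = 0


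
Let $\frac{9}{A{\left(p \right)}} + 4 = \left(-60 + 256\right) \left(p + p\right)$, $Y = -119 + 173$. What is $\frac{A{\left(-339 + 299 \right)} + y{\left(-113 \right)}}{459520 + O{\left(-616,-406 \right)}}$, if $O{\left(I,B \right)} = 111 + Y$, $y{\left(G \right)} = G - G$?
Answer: $- \frac{3}{2403233180} \approx -1.2483 \cdot 10^{-9}$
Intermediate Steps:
$Y = 54$
$A{\left(p \right)} = \frac{9}{-4 + 392 p}$ ($A{\left(p \right)} = \frac{9}{-4 + \left(-60 + 256\right) \left(p + p\right)} = \frac{9}{-4 + 196 \cdot 2 p} = \frac{9}{-4 + 392 p}$)
$y{\left(G \right)} = 0$
$O{\left(I,B \right)} = 165$ ($O{\left(I,B \right)} = 111 + 54 = 165$)
$\frac{A{\left(-339 + 299 \right)} + y{\left(-113 \right)}}{459520 + O{\left(-616,-406 \right)}} = \frac{\frac{9}{4 \left(-1 + 98 \left(-339 + 299\right)\right)} + 0}{459520 + 165} = \frac{\frac{9}{4 \left(-1 + 98 \left(-40\right)\right)} + 0}{459685} = \left(\frac{9}{4 \left(-1 - 3920\right)} + 0\right) \frac{1}{459685} = \left(\frac{9}{4 \left(-3921\right)} + 0\right) \frac{1}{459685} = \left(\frac{9}{4} \left(- \frac{1}{3921}\right) + 0\right) \frac{1}{459685} = \left(- \frac{3}{5228} + 0\right) \frac{1}{459685} = \left(- \frac{3}{5228}\right) \frac{1}{459685} = - \frac{3}{2403233180}$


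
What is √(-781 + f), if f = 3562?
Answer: 3*√309 ≈ 52.735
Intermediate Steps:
√(-781 + f) = √(-781 + 3562) = √2781 = 3*√309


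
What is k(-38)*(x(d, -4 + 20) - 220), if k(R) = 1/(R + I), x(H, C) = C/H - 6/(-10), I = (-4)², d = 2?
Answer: 1057/110 ≈ 9.6091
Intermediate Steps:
I = 16
x(H, C) = ⅗ + C/H (x(H, C) = C/H - 6*(-⅒) = C/H + ⅗ = ⅗ + C/H)
k(R) = 1/(16 + R) (k(R) = 1/(R + 16) = 1/(16 + R))
k(-38)*(x(d, -4 + 20) - 220) = ((⅗ + (-4 + 20)/2) - 220)/(16 - 38) = ((⅗ + 16*(½)) - 220)/(-22) = -((⅗ + 8) - 220)/22 = -(43/5 - 220)/22 = -1/22*(-1057/5) = 1057/110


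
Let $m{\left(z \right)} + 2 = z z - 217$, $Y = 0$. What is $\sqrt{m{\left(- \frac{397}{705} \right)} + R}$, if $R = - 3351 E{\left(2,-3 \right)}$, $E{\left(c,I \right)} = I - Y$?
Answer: $\frac{7 \sqrt{99753091}}{705} \approx 99.168$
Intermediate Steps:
$E{\left(c,I \right)} = I$ ($E{\left(c,I \right)} = I - 0 = I + 0 = I$)
$m{\left(z \right)} = -219 + z^{2}$ ($m{\left(z \right)} = -2 + \left(z z - 217\right) = -2 + \left(z^{2} - 217\right) = -2 + \left(-217 + z^{2}\right) = -219 + z^{2}$)
$R = 10053$ ($R = \left(-3351\right) \left(-3\right) = 10053$)
$\sqrt{m{\left(- \frac{397}{705} \right)} + R} = \sqrt{\left(-219 + \left(- \frac{397}{705}\right)^{2}\right) + 10053} = \sqrt{\left(-219 + \frac{157609}{497025}\right) + 10053} = \sqrt{- \frac{108690866}{497025} + 10053} = \sqrt{\frac{4887901459}{497025}} = \frac{7 \sqrt{99753091}}{705}$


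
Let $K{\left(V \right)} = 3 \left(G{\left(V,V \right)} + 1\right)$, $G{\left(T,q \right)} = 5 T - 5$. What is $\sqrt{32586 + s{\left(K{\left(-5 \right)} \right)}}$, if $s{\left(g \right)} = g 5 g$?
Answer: $\sqrt{70431} \approx 265.39$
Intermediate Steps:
$G{\left(T,q \right)} = -5 + 5 T$
$K{\left(V \right)} = -12 + 15 V$ ($K{\left(V \right)} = 3 \left(\left(-5 + 5 V\right) + 1\right) = 3 \left(-4 + 5 V\right) = -12 + 15 V$)
$s{\left(g \right)} = 5 g^{2}$ ($s{\left(g \right)} = 5 g g = 5 g^{2}$)
$\sqrt{32586 + s{\left(K{\left(-5 \right)} \right)}} = \sqrt{32586 + 5 \left(-12 + 15 \left(-5\right)\right)^{2}} = \sqrt{32586 + 5 \left(-12 - 75\right)^{2}} = \sqrt{32586 + 5 \left(-87\right)^{2}} = \sqrt{32586 + 5 \cdot 7569} = \sqrt{32586 + 37845} = \sqrt{70431}$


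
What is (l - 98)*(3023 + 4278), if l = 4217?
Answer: 30072819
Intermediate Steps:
(l - 98)*(3023 + 4278) = (4217 - 98)*(3023 + 4278) = 4119*7301 = 30072819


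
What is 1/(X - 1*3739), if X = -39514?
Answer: -1/43253 ≈ -2.3120e-5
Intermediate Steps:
1/(X - 1*3739) = 1/(-39514 - 1*3739) = 1/(-39514 - 3739) = 1/(-43253) = -1/43253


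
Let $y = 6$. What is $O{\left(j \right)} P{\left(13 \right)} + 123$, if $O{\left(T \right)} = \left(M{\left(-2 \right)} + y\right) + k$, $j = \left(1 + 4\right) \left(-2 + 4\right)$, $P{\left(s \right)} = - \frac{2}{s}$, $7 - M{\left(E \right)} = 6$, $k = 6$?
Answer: $121$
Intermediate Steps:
$M{\left(E \right)} = 1$ ($M{\left(E \right)} = 7 - 6 = 1$)
$j = 10$ ($j = 5 \cdot 2 = 10$)
$O{\left(T \right)} = 13$ ($O{\left(T \right)} = \left(1 + 6\right) + 6 = 7 + 6 = 13$)
$O{\left(j \right)} P{\left(13 \right)} + 123 = 13 \left(- \frac{2}{13}\right) + 123 = -2 + 123 = 121$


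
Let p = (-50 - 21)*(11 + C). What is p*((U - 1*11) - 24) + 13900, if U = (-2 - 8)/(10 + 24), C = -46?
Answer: -1254700/17 ≈ -73806.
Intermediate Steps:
p = 2485 (p = (-50 - 21)*(11 - 46) = -71*(-35) = 2485)
U = -5/17 (U = -10/34 = -10*1/34 = -5/17 ≈ -0.29412)
p*((U - 1*11) - 24) + 13900 = 2485*((-5/17 - 1*11) - 24) + 13900 = 2485*((-5/17 - 11) - 24) + 13900 = 2485*(-192/17 - 24) + 13900 = 2485*(-600/17) + 13900 = -1491000/17 + 13900 = -1254700/17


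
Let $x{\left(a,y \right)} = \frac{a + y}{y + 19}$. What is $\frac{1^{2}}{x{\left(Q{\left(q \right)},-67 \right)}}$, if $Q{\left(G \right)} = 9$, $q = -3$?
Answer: $\frac{24}{29} \approx 0.82759$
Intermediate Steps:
$x{\left(a,y \right)} = \frac{a + y}{19 + y}$
$\frac{1^{2}}{x{\left(Q{\left(q \right)},-67 \right)}} = \frac{1^{2}}{\frac{1}{19 - 67} \left(9 - 67\right)} = 1 \frac{1}{\frac{1}{-48} \left(-58\right)} = 1 \frac{1}{\left(- \frac{1}{48}\right) \left(-58\right)} = 1 \frac{1}{\frac{29}{24}} = 1 \cdot \frac{24}{29} = \frac{24}{29}$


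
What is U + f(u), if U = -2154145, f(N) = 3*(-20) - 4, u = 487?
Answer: -2154209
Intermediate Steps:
f(N) = -64 (f(N) = -60 - 4 = -64)
U + f(u) = -2154145 - 64 = -2154209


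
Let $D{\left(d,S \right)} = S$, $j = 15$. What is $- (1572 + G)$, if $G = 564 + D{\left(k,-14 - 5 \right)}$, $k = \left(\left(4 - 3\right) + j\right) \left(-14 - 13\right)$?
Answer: $-2117$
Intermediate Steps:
$k = -432$ ($k = \left(\left(4 - 3\right) + 15\right) \left(-14 - 13\right) = \left(\left(4 - 3\right) + 15\right) \left(-27\right) = \left(1 + 15\right) \left(-27\right) = 16 \left(-27\right) = -432$)
$G = 545$ ($G = 564 - 19 = 545$)
$- (1572 + G) = - (1572 + 545) = \left(-1\right) 2117 = -2117$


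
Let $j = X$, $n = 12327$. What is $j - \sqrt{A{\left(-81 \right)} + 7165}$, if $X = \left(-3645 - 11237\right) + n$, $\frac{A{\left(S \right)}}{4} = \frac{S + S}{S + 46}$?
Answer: $-2555 - \frac{\sqrt{8799805}}{35} \approx -2639.8$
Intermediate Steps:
$A{\left(S \right)} = \frac{8 S}{46 + S}$ ($A{\left(S \right)} = 4 \frac{S + S}{S + 46} = 4 \frac{2 S}{46 + S} = \frac{8 S}{46 + S}$)
$X = -2555$ ($X = \left(-3645 - 11237\right) + 12327 = -14882 + 12327 = -2555$)
$j = -2555$
$j - \sqrt{A{\left(-81 \right)} + 7165} = -2555 - \sqrt{8 \left(-81\right) \frac{1}{46 - 81} + 7165} = -2555 - \sqrt{8 \left(-81\right) \frac{1}{-35} + 7165} = -2555 - \sqrt{8 \left(-81\right) \left(- \frac{1}{35}\right) + 7165} = -2555 - \sqrt{\frac{648}{35} + 7165} = -2555 - \sqrt{\frac{251423}{35}} = -2555 - \frac{\sqrt{8799805}}{35}$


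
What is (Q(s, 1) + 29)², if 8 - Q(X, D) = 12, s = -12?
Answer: 625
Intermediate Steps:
Q(X, D) = -4 (Q(X, D) = 8 - 1*12 = 8 - 12 = -4)
(Q(s, 1) + 29)² = (-4 + 29)² = 25² = 625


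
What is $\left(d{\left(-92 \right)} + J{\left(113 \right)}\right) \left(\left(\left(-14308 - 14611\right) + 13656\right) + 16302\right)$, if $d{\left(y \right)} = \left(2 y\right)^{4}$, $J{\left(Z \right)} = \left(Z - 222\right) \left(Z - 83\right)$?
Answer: $1190928259174$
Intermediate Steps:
$J{\left(Z \right)} = \left(-222 + Z\right) \left(-83 + Z\right)$
$d{\left(y \right)} = 16 y^{4}$
$\left(d{\left(-92 \right)} + J{\left(113 \right)}\right) \left(\left(\left(-14308 - 14611\right) + 13656\right) + 16302\right) = \left(16 \left(-92\right)^{4} + \left(18426 + 113^{2} - 34465\right)\right) \left(\left(\left(-14308 - 14611\right) + 13656\right) + 16302\right) = \left(16 \cdot 71639296 + \left(18426 + 12769 - 34465\right)\right) \left(\left(-28919 + 13656\right) + 16302\right) = \left(1146228736 - 3270\right) \left(-15263 + 16302\right) = 1146225466 \cdot 1039 = 1190928259174$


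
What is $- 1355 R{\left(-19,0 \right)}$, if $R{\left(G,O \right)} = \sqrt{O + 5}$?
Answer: $- 1355 \sqrt{5} \approx -3029.9$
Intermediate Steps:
$R{\left(G,O \right)} = \sqrt{5 + O}$
$- 1355 R{\left(-19,0 \right)} = - 1355 \sqrt{5 + 0} = - 1355 \sqrt{5}$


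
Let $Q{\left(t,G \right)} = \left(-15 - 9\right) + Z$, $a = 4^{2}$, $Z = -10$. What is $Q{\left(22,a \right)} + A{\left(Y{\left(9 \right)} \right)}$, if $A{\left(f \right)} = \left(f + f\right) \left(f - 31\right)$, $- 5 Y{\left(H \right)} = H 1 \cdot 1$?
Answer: $\frac{2102}{25} \approx 84.08$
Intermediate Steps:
$a = 16$
$Y{\left(H \right)} = - \frac{H}{5}$ ($Y{\left(H \right)} = - \frac{H 1 \cdot 1}{5} = - \frac{H 1}{5} = - \frac{H}{5}$)
$A{\left(f \right)} = 2 f \left(-31 + f\right)$
$Q{\left(t,G \right)} = -34$ ($Q{\left(t,G \right)} = \left(-15 - 9\right) - 10 = -24 - 10 = -34$)
$Q{\left(22,a \right)} + A{\left(Y{\left(9 \right)} \right)} = -34 + 2 \left(\left(- \frac{1}{5}\right) 9\right) \left(-31 - \frac{9}{5}\right) = -34 + 2 \left(- \frac{9}{5}\right) \left(-31 - \frac{9}{5}\right) = -34 + 2 \left(- \frac{9}{5}\right) \left(- \frac{164}{5}\right) = -34 + \frac{2952}{25} = \frac{2102}{25}$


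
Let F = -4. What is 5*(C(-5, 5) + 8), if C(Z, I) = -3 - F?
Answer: 45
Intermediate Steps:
C(Z, I) = 1 (C(Z, I) = -3 - 1*(-4) = -3 + 4 = 1)
5*(C(-5, 5) + 8) = 5*(1 + 8) = 5*9 = 45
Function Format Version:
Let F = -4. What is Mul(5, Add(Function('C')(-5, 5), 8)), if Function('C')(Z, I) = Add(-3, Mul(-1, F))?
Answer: 45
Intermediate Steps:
Function('C')(Z, I) = 1 (Function('C')(Z, I) = Add(-3, Mul(-1, -4)) = Add(-3, 4) = 1)
Mul(5, Add(Function('C')(-5, 5), 8)) = Mul(5, Add(1, 8)) = Mul(5, 9) = 45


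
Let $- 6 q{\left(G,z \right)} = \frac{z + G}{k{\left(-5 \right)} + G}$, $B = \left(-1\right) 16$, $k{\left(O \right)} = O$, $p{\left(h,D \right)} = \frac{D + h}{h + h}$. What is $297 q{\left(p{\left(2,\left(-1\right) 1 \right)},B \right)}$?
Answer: $- \frac{6237}{38} \approx -164.13$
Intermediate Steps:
$p{\left(h,D \right)} = \frac{D + h}{2 h}$
$B = -16$
$q{\left(G,z \right)} = - \frac{G + z}{6 \left(-5 + G\right)}$ ($q{\left(G,z \right)} = - \frac{\left(z + G\right) \frac{1}{-5 + G}}{6} = - \frac{\left(G + z\right) \frac{1}{-5 + G}}{6} = - \frac{\frac{1}{-5 + G} \left(G + z\right)}{6} = - \frac{G + z}{6 \left(-5 + G\right)}$)
$297 q{\left(p{\left(2,\left(-1\right) 1 \right)},B \right)} = 297 \frac{- \frac{\left(-1\right) 1 + 2}{2 \cdot 2} - -16}{6 \left(-5 + \frac{\left(-1\right) 1 + 2}{2 \cdot 2}\right)} = 297 \frac{- \frac{-1 + 2}{2 \cdot 2} + 16}{6 \left(-5 + \frac{1}{2} \cdot \frac{1}{2} \left(-1 + 2\right)\right)} = 297 \frac{- \frac{1}{2 \cdot 2} + 16}{6 \left(-5 + \frac{1}{2} \cdot \frac{1}{2} \cdot 1\right)} = 297 \frac{\left(-1\right) \frac{1}{4} + 16}{6 \left(-5 + \frac{1}{4}\right)} = 297 \frac{- \frac{1}{4} + 16}{6 \left(- \frac{19}{4}\right)} = 297 \cdot \frac{1}{6} \left(- \frac{4}{19}\right) \frac{63}{4} = 297 \left(- \frac{21}{38}\right) = - \frac{6237}{38}$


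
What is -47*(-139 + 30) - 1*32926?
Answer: -27803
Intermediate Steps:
-47*(-139 + 30) - 1*32926 = -47*(-109) - 32926 = 5123 - 32926 = -27803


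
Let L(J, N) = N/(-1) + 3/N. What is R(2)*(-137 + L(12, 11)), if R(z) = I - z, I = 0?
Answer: 3250/11 ≈ 295.45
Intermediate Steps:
L(J, N) = -N + 3/N (L(J, N) = N*(-1) + 3/N = -N + 3/N)
R(z) = -z (R(z) = 0 - z = -z)
R(2)*(-137 + L(12, 11)) = (-1*2)*(-137 + (-1*11 + 3/11)) = -2*(-137 + (-11 + 3*(1/11))) = -2*(-137 + (-11 + 3/11)) = -2*(-137 - 118/11) = -2*(-1625/11) = 3250/11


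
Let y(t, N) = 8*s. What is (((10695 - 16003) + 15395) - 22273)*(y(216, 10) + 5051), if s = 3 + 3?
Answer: -62136414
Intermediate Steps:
s = 6
y(t, N) = 48 (y(t, N) = 8*6 = 48)
(((10695 - 16003) + 15395) - 22273)*(y(216, 10) + 5051) = (((10695 - 16003) + 15395) - 22273)*(48 + 5051) = ((-5308 + 15395) - 22273)*5099 = (10087 - 22273)*5099 = -12186*5099 = -62136414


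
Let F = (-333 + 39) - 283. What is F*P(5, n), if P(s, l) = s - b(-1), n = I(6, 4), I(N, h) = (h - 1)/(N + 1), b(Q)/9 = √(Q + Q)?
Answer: -2885 + 5193*I*√2 ≈ -2885.0 + 7344.0*I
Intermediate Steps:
b(Q) = 9*√2*√Q (b(Q) = 9*√(Q + Q) = 9*√(2*Q) = 9*(√2*√Q) = 9*√2*√Q)
I(N, h) = (-1 + h)/(1 + N)
n = 3/7 (n = (-1 + 4)/(1 + 6) = 3/7 ≈ 0.42857)
P(s, l) = s - 9*I*√2 (P(s, l) = s - 9*√2*√(-1) = s - 9*√2*I = s - 9*I*√2)
F = -577 (F = -294 - 283 = -577)
F*P(5, n) = -577*(5 - 9*I*√2) = -2885 + 5193*I*√2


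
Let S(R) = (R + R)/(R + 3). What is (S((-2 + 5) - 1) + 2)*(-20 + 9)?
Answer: -154/5 ≈ -30.800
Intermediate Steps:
S(R) = 2*R/(3 + R) (S(R) = (2*R)/(3 + R) = 2*R/(3 + R))
(S((-2 + 5) - 1) + 2)*(-20 + 9) = (2*((-2 + 5) - 1)/(3 + ((-2 + 5) - 1)) + 2)*(-20 + 9) = (2*(3 - 1)/(3 + (3 - 1)) + 2)*(-11) = (2*2/(3 + 2) + 2)*(-11) = (2*2/5 + 2)*(-11) = (2*2*(1/5) + 2)*(-11) = (4/5 + 2)*(-11) = (14/5)*(-11) = -154/5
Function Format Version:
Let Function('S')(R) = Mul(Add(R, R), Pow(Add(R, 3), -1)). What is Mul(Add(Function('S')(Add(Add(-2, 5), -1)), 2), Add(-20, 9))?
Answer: Rational(-154, 5) ≈ -30.800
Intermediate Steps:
Function('S')(R) = Mul(2, R, Pow(Add(3, R), -1)) (Function('S')(R) = Mul(Mul(2, R), Pow(Add(3, R), -1)) = Mul(2, R, Pow(Add(3, R), -1)))
Mul(Add(Function('S')(Add(Add(-2, 5), -1)), 2), Add(-20, 9)) = Mul(Add(Mul(2, Add(Add(-2, 5), -1), Pow(Add(3, Add(Add(-2, 5), -1)), -1)), 2), Add(-20, 9)) = Mul(Add(Mul(2, Add(3, -1), Pow(Add(3, Add(3, -1)), -1)), 2), -11) = Mul(Add(Mul(2, 2, Pow(Add(3, 2), -1)), 2), -11) = Mul(Add(Mul(2, 2, Pow(5, -1)), 2), -11) = Mul(Add(Mul(2, 2, Rational(1, 5)), 2), -11) = Mul(Add(Rational(4, 5), 2), -11) = Mul(Rational(14, 5), -11) = Rational(-154, 5)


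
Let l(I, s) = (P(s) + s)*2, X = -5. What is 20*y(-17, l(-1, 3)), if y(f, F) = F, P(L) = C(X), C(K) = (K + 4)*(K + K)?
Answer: 520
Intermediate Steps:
C(K) = 2*K*(4 + K) (C(K) = (4 + K)*(2*K) = 2*K*(4 + K))
P(L) = 10 (P(L) = 2*(-5)*(4 - 5) = 2*(-5)*(-1) = 10)
l(I, s) = 20 + 2*s (l(I, s) = (10 + s)*2 = 20 + 2*s)
20*y(-17, l(-1, 3)) = 20*(20 + 2*3) = 20*(20 + 6) = 20*26 = 520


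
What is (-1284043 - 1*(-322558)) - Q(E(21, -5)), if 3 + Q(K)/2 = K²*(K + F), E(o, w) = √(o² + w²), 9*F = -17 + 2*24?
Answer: -8682203/9 - 932*√466 ≈ -9.8481e+5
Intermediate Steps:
F = 31/9 (F = (-17 + 2*24)/9 = (-17 + 48)/9 = (⅑)*31 = 31/9 ≈ 3.4444)
Q(K) = -6 + 2*K²*(31/9 + K) (Q(K) = -6 + 2*(K²*(K + 31/9)) = -6 + 2*(K²*(31/9 + K)) = -6 + 2*K²*(31/9 + K))
(-1284043 - 1*(-322558)) - Q(E(21, -5)) = (-1284043 - 1*(-322558)) - (-6 + 2*(√(21² + (-5)²))³ + 62*(√(21² + (-5)²))²/9) = (-1284043 + 322558) - (-6 + 2*(√(441 + 25))³ + 62*(√(441 + 25))²/9) = -961485 - (-6 + 2*(√466)³ + 62*(√466)²/9) = -961485 - (-6 + 2*(466*√466) + (62/9)*466) = -961485 - (-6 + 932*√466 + 28892/9) = -961485 - (28838/9 + 932*√466) = -961485 + (-28838/9 - 932*√466) = -8682203/9 - 932*√466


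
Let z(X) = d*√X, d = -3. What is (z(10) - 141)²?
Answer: 19971 + 846*√10 ≈ 22646.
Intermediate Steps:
z(X) = -3*√X
(z(10) - 141)² = (-3*√10 - 141)² = (-141 - 3*√10)²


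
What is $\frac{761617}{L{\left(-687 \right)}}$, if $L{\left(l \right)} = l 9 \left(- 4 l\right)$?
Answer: $- \frac{761617}{16990884} \approx -0.044825$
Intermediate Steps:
$L{\left(l \right)} = - 36 l^{2}$ ($L{\left(l \right)} = 9 l \left(- 4 l\right) = - 36 l^{2}$)
$\frac{761617}{L{\left(-687 \right)}} = \frac{761617}{\left(-36\right) \left(-687\right)^{2}} = \frac{761617}{\left(-36\right) 471969} = \frac{761617}{-16990884} = 761617 \left(- \frac{1}{16990884}\right) = - \frac{761617}{16990884}$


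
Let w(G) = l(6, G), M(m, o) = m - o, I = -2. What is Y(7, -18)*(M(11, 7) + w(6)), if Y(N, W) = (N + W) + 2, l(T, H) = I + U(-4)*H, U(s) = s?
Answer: 198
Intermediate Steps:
l(T, H) = -2 - 4*H
Y(N, W) = 2 + N + W
w(G) = -2 - 4*G
Y(7, -18)*(M(11, 7) + w(6)) = (2 + 7 - 18)*((11 - 1*7) + (-2 - 4*6)) = -9*((11 - 7) + (-2 - 24)) = -9*(4 - 26) = -9*(-22) = 198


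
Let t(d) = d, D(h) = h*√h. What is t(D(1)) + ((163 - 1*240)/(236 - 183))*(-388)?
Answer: 29929/53 ≈ 564.70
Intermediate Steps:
D(h) = h^(3/2)
t(D(1)) + ((163 - 1*240)/(236 - 183))*(-388) = 1^(3/2) + ((163 - 1*240)/(236 - 183))*(-388) = 1 + ((163 - 240)/53)*(-388) = 1 - 77*1/53*(-388) = 1 - 77/53*(-388) = 1 + 29876/53 = 29929/53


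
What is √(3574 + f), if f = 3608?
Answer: 3*√798 ≈ 84.747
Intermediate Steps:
√(3574 + f) = √(3574 + 3608) = √7182 = 3*√798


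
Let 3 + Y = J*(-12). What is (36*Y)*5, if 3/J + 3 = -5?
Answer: 270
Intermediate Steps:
J = -3/8 (J = 3/(-3 - 5) = 3/(-8) = 3*(-⅛) = -3/8 ≈ -0.37500)
Y = 3/2 (Y = -3 - 3/8*(-12) = -3 + 9/2 = 3/2 ≈ 1.5000)
(36*Y)*5 = (36*(3/2))*5 = 54*5 = 270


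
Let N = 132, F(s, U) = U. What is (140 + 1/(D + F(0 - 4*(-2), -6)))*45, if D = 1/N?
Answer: 4977360/791 ≈ 6292.5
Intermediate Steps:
D = 1/132 ≈ 0.0075758
(140 + 1/(D + F(0 - 4*(-2), -6)))*45 = (140 + 1/(1/132 - 6))*45 = (140 + 1/(-791/132))*45 = (140 - 132/791)*45 = (110608/791)*45 = 4977360/791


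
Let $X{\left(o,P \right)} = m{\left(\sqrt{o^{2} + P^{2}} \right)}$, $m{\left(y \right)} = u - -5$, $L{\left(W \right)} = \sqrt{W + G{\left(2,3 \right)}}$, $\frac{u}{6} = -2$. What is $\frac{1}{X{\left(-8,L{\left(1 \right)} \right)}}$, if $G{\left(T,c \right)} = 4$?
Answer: $- \frac{1}{7} \approx -0.14286$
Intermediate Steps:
$u = -12$ ($u = 6 \left(-2\right) = -12$)
$L{\left(W \right)} = \sqrt{4 + W}$ ($L{\left(W \right)} = \sqrt{W + 4} = \sqrt{4 + W}$)
$m{\left(y \right)} = -7$ ($m{\left(y \right)} = -12 - -5 = -12 + 5 = -7$)
$X{\left(o,P \right)} = -7$
$\frac{1}{X{\left(-8,L{\left(1 \right)} \right)}} = \frac{1}{-7} = - \frac{1}{7}$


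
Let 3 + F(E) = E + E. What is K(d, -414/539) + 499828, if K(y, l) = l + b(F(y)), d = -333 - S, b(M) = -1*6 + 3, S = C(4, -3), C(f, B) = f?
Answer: 269405261/539 ≈ 4.9982e+5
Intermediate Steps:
F(E) = -3 + 2*E (F(E) = -3 + (E + E) = -3 + 2*E)
S = 4
b(M) = -3 (b(M) = -6 + 3 = -3)
d = -337 (d = -333 - 1*4 = -333 - 4 = -337)
K(y, l) = -3 + l (K(y, l) = l - 3 = -3 + l)
K(d, -414/539) + 499828 = (-3 - 414/539) + 499828 = -2031/539 + 499828 = 269405261/539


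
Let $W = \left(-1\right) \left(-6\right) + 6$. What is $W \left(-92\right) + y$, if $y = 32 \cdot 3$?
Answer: $-1008$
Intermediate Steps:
$y = 96$
$W = 12$ ($W = 6 + 6 = 12$)
$W \left(-92\right) + y = 12 \left(-92\right) + 96 = -1104 + 96 = -1008$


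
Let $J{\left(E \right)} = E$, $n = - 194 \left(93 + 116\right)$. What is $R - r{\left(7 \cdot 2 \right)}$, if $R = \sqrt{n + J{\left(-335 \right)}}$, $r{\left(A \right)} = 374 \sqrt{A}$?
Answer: $- 374 \sqrt{14} + i \sqrt{40881} \approx -1399.4 + 202.19 i$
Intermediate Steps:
$n = -40546$ ($n = \left(-194\right) 209 = -40546$)
$R = i \sqrt{40881}$ ($R = \sqrt{-40546 - 335} = \sqrt{-40881} = i \sqrt{40881} \approx 202.19 i$)
$R - r{\left(7 \cdot 2 \right)} = i \sqrt{40881} - 374 \sqrt{7 \cdot 2} = i \sqrt{40881} - 374 \sqrt{14} = - 374 \sqrt{14} + i \sqrt{40881}$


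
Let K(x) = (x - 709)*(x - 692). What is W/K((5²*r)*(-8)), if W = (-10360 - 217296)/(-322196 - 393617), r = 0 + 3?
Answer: 5174/27513704281 ≈ 1.8805e-7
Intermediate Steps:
r = 3
K(x) = (-709 + x)*(-692 + x)
W = 227656/715813 (W = -227656/(-715813) = -227656*(-1/715813) = 227656/715813 ≈ 0.31804)
W/K((5²*r)*(-8)) = 227656/(715813*(490628 + ((5²*3)*(-8))² - 1401*5²*3*(-8))) = 227656/(715813*(490628 + ((25*3)*(-8))² - 1401*25*3*(-8))) = 227656/(715813*(490628 + (75*(-8))² - 105075*(-8))) = 227656/(715813*(490628 + (-600)² - 1401*(-600))) = 227656/(715813*(490628 + 360000 + 840600)) = (227656/715813)/1691228 = (227656/715813)*(1/1691228) = 5174/27513704281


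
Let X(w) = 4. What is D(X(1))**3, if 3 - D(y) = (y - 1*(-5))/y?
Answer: 27/64 ≈ 0.42188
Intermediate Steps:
D(y) = 3 - (5 + y)/y (D(y) = 3 - (y - 1*(-5))/y = 3 - (y + 5)/y = 3 - (5 + y)/y)
D(X(1))**3 = (2 - 5/4)**3 = (3/4)**3 = 27/64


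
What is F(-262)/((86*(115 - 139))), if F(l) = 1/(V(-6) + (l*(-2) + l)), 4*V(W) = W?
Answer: -1/537672 ≈ -1.8599e-6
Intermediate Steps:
V(W) = W/4
F(l) = 1/(-3/2 - l) (F(l) = 1/((¼)*(-6) + (l*(-2) + l)) = 1/(-3/2 + (-2*l + l)) = 1/(-3/2 - l))
F(-262)/((86*(115 - 139))) = (-2/(3 + 2*(-262)))/((86*(115 - 139))) = (-2/(3 - 524))/((86*(-24))) = -2/(-521)/(-2064) = -2*(-1/521)*(-1/2064) = (2/521)*(-1/2064) = -1/537672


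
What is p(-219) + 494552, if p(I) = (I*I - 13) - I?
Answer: 542719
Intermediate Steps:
p(I) = -13 + I² - I (p(I) = (I² - 13) - I = (-13 + I²) - I = -13 + I² - I)
p(-219) + 494552 = (-13 + (-219)² - 1*(-219)) + 494552 = (-13 + 47961 + 219) + 494552 = 48167 + 494552 = 542719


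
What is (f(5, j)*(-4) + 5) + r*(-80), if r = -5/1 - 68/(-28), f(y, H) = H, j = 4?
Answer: 1363/7 ≈ 194.71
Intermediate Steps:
r = -18/7 (r = -5*1 - 68*(-1/28) = -5 + 17/7 = -18/7 ≈ -2.5714)
(f(5, j)*(-4) + 5) + r*(-80) = (4*(-4) + 5) - 18/7*(-80) = (-16 + 5) + 1440/7 = -11 + 1440/7 = 1363/7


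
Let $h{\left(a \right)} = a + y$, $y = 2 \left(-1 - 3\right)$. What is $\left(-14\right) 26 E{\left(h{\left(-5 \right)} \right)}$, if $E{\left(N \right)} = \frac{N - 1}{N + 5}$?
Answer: $-637$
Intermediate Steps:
$y = -8$ ($y = 2 \left(-4\right) = -8$)
$h{\left(a \right)} = -8 + a$ ($h{\left(a \right)} = a - 8 = -8 + a$)
$E{\left(N \right)} = \frac{-1 + N}{5 + N}$
$\left(-14\right) 26 E{\left(h{\left(-5 \right)} \right)} = \left(-14\right) 26 \frac{-1 - 13}{5 - 13} = - 364 \frac{-1 - 13}{5 - 13} = - 364 \frac{1}{-8} \left(-14\right) = - 364 \left(\left(- \frac{1}{8}\right) \left(-14\right)\right) = \left(-364\right) \frac{7}{4} = -637$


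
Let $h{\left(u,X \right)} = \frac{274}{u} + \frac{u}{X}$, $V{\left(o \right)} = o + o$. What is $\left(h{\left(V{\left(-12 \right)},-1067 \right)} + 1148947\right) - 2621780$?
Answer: $- \frac{18858299623}{12804} \approx -1.4728 \cdot 10^{6}$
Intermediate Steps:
$V{\left(o \right)} = 2 o$
$\left(h{\left(V{\left(-12 \right)},-1067 \right)} + 1148947\right) - 2621780 = \left(\left(\frac{274}{2 \left(-12\right)} + \frac{2 \left(-12\right)}{-1067}\right) + 1148947\right) - 2621780 = \left(\left(\frac{274}{-24} - - \frac{24}{1067}\right) + 1148947\right) - 2621780 = \left(\left(274 \left(- \frac{1}{24}\right) + \frac{24}{1067}\right) + 1148947\right) - 2621780 = \left(\left(- \frac{137}{12} + \frac{24}{1067}\right) + 1148947\right) - 2621780 = \left(- \frac{145891}{12804} + 1148947\right) - 2621780 = \frac{14710971497}{12804} - 2621780 = - \frac{18858299623}{12804}$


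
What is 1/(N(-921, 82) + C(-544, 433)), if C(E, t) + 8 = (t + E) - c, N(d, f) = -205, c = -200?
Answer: -1/124 ≈ -0.0080645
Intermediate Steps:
C(E, t) = 192 + E + t (C(E, t) = -8 + ((t + E) - 1*(-200)) = -8 + ((E + t) + 200) = -8 + (200 + E + t) = 192 + E + t)
1/(N(-921, 82) + C(-544, 433)) = 1/(-205 + (192 - 544 + 433)) = 1/(-205 + 81) = 1/(-124) = -1/124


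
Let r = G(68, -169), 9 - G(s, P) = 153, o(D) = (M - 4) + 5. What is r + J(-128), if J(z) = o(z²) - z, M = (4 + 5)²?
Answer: 66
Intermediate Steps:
M = 81 (M = 9² = 81)
o(D) = 82 (o(D) = (81 - 4) + 5 = 77 + 5 = 82)
G(s, P) = -144 (G(s, P) = 9 - 1*153 = 9 - 153 = -144)
J(z) = 82 - z
r = -144
r + J(-128) = -144 + (82 - 1*(-128)) = -144 + (82 + 128) = -144 + 210 = 66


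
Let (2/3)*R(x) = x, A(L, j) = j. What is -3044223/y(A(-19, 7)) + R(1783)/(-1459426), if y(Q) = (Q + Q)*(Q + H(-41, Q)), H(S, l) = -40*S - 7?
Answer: -317348543037/2393458640 ≈ -132.59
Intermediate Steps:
R(x) = 3*x/2
H(S, l) = -7 - 40*S
y(Q) = 2*Q*(1633 + Q) (y(Q) = (Q + Q)*(Q + (-7 - 40*(-41))) = (2*Q)*(Q + (-7 + 1640)) = (2*Q)*(Q + 1633) = (2*Q)*(1633 + Q) = 2*Q*(1633 + Q))
-3044223/y(A(-19, 7)) + R(1783)/(-1459426) = -3044223*1/(14*(1633 + 7)) + ((3/2)*1783)/(-1459426) = -3044223/(2*7*1640) + (5349/2)*(-1/1459426) = -3044223/22960 - 5349/2918852 = -3044223*1/22960 - 5349/2918852 = -434889/3280 - 5349/2918852 = -317348543037/2393458640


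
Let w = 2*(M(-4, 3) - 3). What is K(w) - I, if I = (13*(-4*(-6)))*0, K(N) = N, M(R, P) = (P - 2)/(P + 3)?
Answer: -17/3 ≈ -5.6667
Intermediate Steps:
M(R, P) = (-2 + P)/(3 + P)
w = -17/3 (w = 2*((-2 + 3)/(3 + 3) - 3) = 2*(1/6 - 3) = 2*((⅙)*1 - 3) = 2*(⅙ - 3) = 2*(-17/6) = -17/3 ≈ -5.6667)
I = 0 (I = (13*24)*0 = 312*0 = 0)
K(w) - I = -17/3 - 1*0 = -17/3 + 0 = -17/3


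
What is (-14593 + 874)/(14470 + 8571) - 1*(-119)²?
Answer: -326297320/23041 ≈ -14162.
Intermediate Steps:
(-14593 + 874)/(14470 + 8571) - 1*(-119)² = -13719/23041 - 1*14161 = -13719*1/23041 - 14161 = -13719/23041 - 14161 = -326297320/23041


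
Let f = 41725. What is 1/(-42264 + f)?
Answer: -1/539 ≈ -0.0018553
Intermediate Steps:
1/(-42264 + f) = 1/(-42264 + 41725) = 1/(-539) = -1/539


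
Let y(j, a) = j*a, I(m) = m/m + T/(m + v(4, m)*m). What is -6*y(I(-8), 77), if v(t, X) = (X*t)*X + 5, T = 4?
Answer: -120813/262 ≈ -461.12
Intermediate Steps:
v(t, X) = 5 + t*X**2 (v(t, X) = t*X**2 + 5 = 5 + t*X**2)
I(m) = 1 + 4/(m + m*(5 + 4*m**2)) (I(m) = m/m + 4/(m + (5 + 4*m**2)*m) = 1 + 4/(m + m*(5 + 4*m**2)))
y(j, a) = a*j
-6*y(I(-8), 77) = -462*(2 + 2*(-8)**3 + 3*(-8))/((-8)*(3 + 2*(-8)**2)) = -462*(-(2 + 2*(-512) - 24)/(8*(3 + 2*64))) = -462*(-(2 - 1024 - 24)/(8*(3 + 128))) = -462*(-1/8*(-1046)/131) = -462*(-1/8*1/131*(-1046)) = -462*523/524 = -6*40271/524 = -120813/262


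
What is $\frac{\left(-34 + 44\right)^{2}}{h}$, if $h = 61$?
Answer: $\frac{100}{61} \approx 1.6393$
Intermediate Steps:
$\frac{\left(-34 + 44\right)^{2}}{h} = \frac{\left(-34 + 44\right)^{2}}{61} = \frac{10^{2}}{61} = \frac{1}{61} \cdot 100 = \frac{100}{61}$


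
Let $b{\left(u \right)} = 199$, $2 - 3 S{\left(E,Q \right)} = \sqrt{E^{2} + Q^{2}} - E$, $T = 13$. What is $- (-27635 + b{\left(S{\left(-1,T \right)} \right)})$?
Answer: $27436$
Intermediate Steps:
$S{\left(E,Q \right)} = \frac{2}{3} - \frac{\sqrt{E^{2} + Q^{2}}}{3} + \frac{E}{3}$ ($S{\left(E,Q \right)} = \frac{2}{3} - \frac{\sqrt{E^{2} + Q^{2}} - E}{3} = \frac{2}{3} + \left(- \frac{\sqrt{E^{2} + Q^{2}}}{3} + \frac{E}{3}\right) = \frac{2}{3} - \frac{\sqrt{E^{2} + Q^{2}}}{3} + \frac{E}{3}$)
$- (-27635 + b{\left(S{\left(-1,T \right)} \right)}) = - (-27635 + 199) = \left(-1\right) \left(-27436\right) = 27436$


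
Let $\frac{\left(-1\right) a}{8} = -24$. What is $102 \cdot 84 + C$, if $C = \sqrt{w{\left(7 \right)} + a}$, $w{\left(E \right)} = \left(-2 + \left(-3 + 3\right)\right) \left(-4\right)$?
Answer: $8568 + 10 \sqrt{2} \approx 8582.1$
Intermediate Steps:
$a = 192$ ($a = \left(-8\right) \left(-24\right) = 192$)
$w{\left(E \right)} = 8$ ($w{\left(E \right)} = \left(-2 + 0\right) \left(-4\right) = \left(-2\right) \left(-4\right) = 8$)
$C = 10 \sqrt{2}$ ($C = \sqrt{8 + 192} = \sqrt{200} = 10 \sqrt{2} \approx 14.142$)
$102 \cdot 84 + C = 102 \cdot 84 + 10 \sqrt{2} = 8568 + 10 \sqrt{2}$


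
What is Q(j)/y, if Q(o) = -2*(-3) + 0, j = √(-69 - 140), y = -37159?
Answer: -6/37159 ≈ -0.00016147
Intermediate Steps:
j = I*√209 (j = √(-209) = I*√209 ≈ 14.457*I)
Q(o) = 6 (Q(o) = 6 + 0 = 6)
Q(j)/y = 6/(-37159) = 6*(-1/37159) = -6/37159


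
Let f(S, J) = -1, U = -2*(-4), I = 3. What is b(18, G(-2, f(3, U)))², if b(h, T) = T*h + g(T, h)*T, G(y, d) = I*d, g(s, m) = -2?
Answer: 2304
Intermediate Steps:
U = 8
G(y, d) = 3*d
b(h, T) = -2*T + T*h (b(h, T) = T*h - 2*T = -2*T + T*h)
b(18, G(-2, f(3, U)))² = ((3*(-1))*(-2 + 18))² = (-3*16)² = (-48)² = 2304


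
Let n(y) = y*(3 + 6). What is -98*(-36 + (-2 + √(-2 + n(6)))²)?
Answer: -1960 + 784*√13 ≈ 866.75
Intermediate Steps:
n(y) = 9*y (n(y) = y*9 = 9*y)
-98*(-36 + (-2 + √(-2 + n(6)))²) = -98*(-36 + (-2 + √(-2 + 9*6))²) = -98*(-36 + (-2 + √(-2 + 54))²) = -98*(-36 + (-2 + √52)²) = -98*(-36 + (-2 + 2*√13)²) = 3528 - 98*(-2 + 2*√13)²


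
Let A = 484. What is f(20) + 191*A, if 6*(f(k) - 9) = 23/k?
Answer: 11094383/120 ≈ 92453.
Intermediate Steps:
f(k) = 9 + 23/(6*k) (f(k) = 9 + (23/k)/6 = 9 + 23/(6*k))
f(20) + 191*A = (9 + (23/6)/20) + 191*484 = (9 + (23/6)*(1/20)) + 92444 = (9 + 23/120) + 92444 = 1103/120 + 92444 = 11094383/120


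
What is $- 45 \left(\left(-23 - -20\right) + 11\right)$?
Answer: $-360$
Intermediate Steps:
$- 45 \left(\left(-23 - -20\right) + 11\right) = - 45 \left(\left(-23 + 20\right) + 11\right) = - 45 \left(-3 + 11\right) = \left(-45\right) 8 = -360$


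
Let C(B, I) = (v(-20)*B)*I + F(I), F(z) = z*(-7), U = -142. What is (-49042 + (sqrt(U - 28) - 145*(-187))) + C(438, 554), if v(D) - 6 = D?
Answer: -3422933 + I*sqrt(170) ≈ -3.4229e+6 + 13.038*I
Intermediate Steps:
v(D) = 6 + D
F(z) = -7*z
C(B, I) = -7*I - 14*B*I (C(B, I) = ((6 - 20)*B)*I - 7*I = (-14*B)*I - 7*I = -14*B*I - 7*I = -7*I - 14*B*I)
(-49042 + (sqrt(U - 28) - 145*(-187))) + C(438, 554) = (-49042 + (sqrt(-142 - 28) - 145*(-187))) + 7*554*(-1 - 2*438) = (-49042 + (sqrt(-170) + 27115)) + 7*554*(-1 - 876) = (-49042 + (I*sqrt(170) + 27115)) + 7*554*(-877) = (-49042 + (27115 + I*sqrt(170))) - 3401006 = (-21927 + I*sqrt(170)) - 3401006 = -3422933 + I*sqrt(170)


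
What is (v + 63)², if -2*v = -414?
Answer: 72900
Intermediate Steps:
v = 207 (v = -½*(-414) = 207)
(v + 63)² = (207 + 63)² = 270² = 72900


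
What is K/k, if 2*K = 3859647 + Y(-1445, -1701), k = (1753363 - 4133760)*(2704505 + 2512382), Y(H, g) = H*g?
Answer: -3158796/12418262164139 ≈ -2.5437e-7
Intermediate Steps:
k = -12418262164139 (k = -2380397*5216887 = -12418262164139)
K = 3158796 (K = (3859647 - 1445*(-1701))/2 = (3859647 + 2457945)/2 = (½)*6317592 = 3158796)
K/k = 3158796/(-12418262164139) = 3158796*(-1/12418262164139) = -3158796/12418262164139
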